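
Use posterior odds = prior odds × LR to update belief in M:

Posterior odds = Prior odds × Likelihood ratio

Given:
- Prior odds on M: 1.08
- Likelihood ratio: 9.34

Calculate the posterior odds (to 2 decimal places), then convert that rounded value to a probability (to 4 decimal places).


Step 1: Calculate posterior odds
Posterior odds = Prior odds × LR
               = 1.08 × 9.34
               = 10.09

Step 2: Convert to probability
P(M|E) = Posterior odds / (1 + Posterior odds)
       = 10.09 / (1 + 10.09)
       = 10.09 / 11.09
       = 0.9098

The evidence increased P(M) from 0.5192 to 0.9098.


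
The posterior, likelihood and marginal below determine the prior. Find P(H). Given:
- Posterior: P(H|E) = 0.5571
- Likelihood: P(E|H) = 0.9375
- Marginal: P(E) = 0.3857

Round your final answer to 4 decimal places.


From Bayes' theorem: P(H|E) = P(E|H) × P(H) / P(E)

Rearranging for P(H):
P(H) = P(H|E) × P(E) / P(E|H)
     = 0.5571 × 0.3857 / 0.9375
     = 0.21487347 / 0.9375
     = 0.2292


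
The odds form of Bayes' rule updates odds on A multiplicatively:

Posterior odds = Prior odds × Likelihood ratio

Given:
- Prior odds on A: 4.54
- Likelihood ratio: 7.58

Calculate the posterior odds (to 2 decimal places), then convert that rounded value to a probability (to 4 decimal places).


Step 1: Calculate posterior odds
Posterior odds = Prior odds × LR
               = 4.54 × 7.58
               = 34.41

Step 2: Convert to probability
P(A|E) = Posterior odds / (1 + Posterior odds)
       = 34.41 / (1 + 34.41)
       = 34.41 / 35.41
       = 0.9718

The evidence increased P(A) from 0.8195 to 0.9718.


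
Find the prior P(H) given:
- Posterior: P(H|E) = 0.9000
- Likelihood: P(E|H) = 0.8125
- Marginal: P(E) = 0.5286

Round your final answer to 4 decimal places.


From Bayes' theorem: P(H|E) = P(E|H) × P(H) / P(E)

Rearranging for P(H):
P(H) = P(H|E) × P(E) / P(E|H)
     = 0.9000 × 0.5286 / 0.8125
     = 0.47574000 / 0.8125
     = 0.5855


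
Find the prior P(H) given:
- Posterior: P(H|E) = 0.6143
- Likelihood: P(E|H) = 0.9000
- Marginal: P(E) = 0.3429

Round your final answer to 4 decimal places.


From Bayes' theorem: P(H|E) = P(E|H) × P(H) / P(E)

Rearranging for P(H):
P(H) = P(H|E) × P(E) / P(E|H)
     = 0.6143 × 0.3429 / 0.9000
     = 0.21064347 / 0.9000
     = 0.2340


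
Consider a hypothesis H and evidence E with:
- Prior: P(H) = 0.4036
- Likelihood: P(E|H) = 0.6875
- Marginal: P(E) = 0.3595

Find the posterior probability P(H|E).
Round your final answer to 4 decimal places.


Using Bayes' theorem:

P(H|E) = P(E|H) × P(H) / P(E)
       = 0.6875 × 0.4036 / 0.3595
       = 0.27747500 / 0.3595
       = 0.7718

The evidence strengthens our belief in H.
Prior: 0.4036 → Posterior: 0.7718


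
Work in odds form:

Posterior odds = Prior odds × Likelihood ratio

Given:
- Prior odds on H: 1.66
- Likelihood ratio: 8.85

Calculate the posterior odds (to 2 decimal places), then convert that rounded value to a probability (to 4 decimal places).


Step 1: Calculate posterior odds
Posterior odds = Prior odds × LR
               = 1.66 × 8.85
               = 14.69

Step 2: Convert to probability
P(H|E) = Posterior odds / (1 + Posterior odds)
       = 14.69 / (1 + 14.69)
       = 14.69 / 15.69
       = 0.9363

The evidence increased P(H) from 0.6241 to 0.9363.


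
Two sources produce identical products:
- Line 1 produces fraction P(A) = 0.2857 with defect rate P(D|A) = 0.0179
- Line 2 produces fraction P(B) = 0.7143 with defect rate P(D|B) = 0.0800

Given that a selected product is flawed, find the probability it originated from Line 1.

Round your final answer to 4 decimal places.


Let A = from Line 1, D = flawed

Given:
- P(A) = 0.2857, P(B) = 0.7143
- P(D|A) = 0.0179, P(D|B) = 0.0800

Step 1: Find P(D)
P(D) = P(D|A)P(A) + P(D|B)P(B)
     = 0.0179 × 0.2857 + 0.0800 × 0.7143
     = 0.00511403 + 0.05714400
     = 0.06225803

Step 2: Apply Bayes' theorem
P(A|D) = P(D|A)P(A) / P(D)
       = 0.00511403 / 0.06225803
       = 0.0821


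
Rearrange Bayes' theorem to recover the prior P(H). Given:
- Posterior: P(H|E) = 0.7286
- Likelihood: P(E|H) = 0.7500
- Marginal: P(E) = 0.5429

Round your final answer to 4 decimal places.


From Bayes' theorem: P(H|E) = P(E|H) × P(H) / P(E)

Rearranging for P(H):
P(H) = P(H|E) × P(E) / P(E|H)
     = 0.7286 × 0.5429 / 0.7500
     = 0.39555694 / 0.7500
     = 0.5274


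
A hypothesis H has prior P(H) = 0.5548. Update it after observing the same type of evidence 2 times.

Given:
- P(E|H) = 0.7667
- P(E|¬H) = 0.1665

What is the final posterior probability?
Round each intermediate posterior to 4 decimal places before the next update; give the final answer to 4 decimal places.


Sequential Bayesian updating:

Initial prior: P(H) = 0.5548

Update 1:
  P(E) = 0.7667 × 0.5548 + 0.1665 × 0.4452 = 0.42536516 + 0.07412580 = 0.49949096
  P(H|E) = 0.42536516 / 0.49949096 = 0.8516

Update 2:
  P(E) = 0.7667 × 0.8516 + 0.1665 × 0.1484 = 0.65292172 + 0.02470860 = 0.67763032
  P(H|E) = 0.65292172 / 0.67763032 = 0.9635

Final posterior: 0.9635


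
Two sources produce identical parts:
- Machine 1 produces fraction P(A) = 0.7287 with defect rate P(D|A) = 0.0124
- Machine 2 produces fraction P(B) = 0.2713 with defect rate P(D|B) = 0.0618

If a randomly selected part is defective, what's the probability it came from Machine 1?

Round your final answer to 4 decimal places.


Let A = from Machine 1, D = defective

Given:
- P(A) = 0.7287, P(B) = 0.2713
- P(D|A) = 0.0124, P(D|B) = 0.0618

Step 1: Find P(D)
P(D) = P(D|A)P(A) + P(D|B)P(B)
     = 0.0124 × 0.7287 + 0.0618 × 0.2713
     = 0.00903588 + 0.01676634
     = 0.02580222

Step 2: Apply Bayes' theorem
P(A|D) = P(D|A)P(A) / P(D)
       = 0.00903588 / 0.02580222
       = 0.3502


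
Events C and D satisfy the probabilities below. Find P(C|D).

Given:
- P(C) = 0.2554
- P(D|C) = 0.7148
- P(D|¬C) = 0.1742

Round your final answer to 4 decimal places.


Bayes' theorem: P(C|D) = P(D|C) × P(C) / P(D)

Step 1: Calculate P(D) using law of total probability
P(D) = P(D|C)P(C) + P(D|¬C)P(¬C)
     = 0.7148 × 0.2554 + 0.1742 × 0.7446
     = 0.18255992 + 0.12970932
     = 0.31226924

Step 2: Apply Bayes' theorem
P(C|D) = P(D|C) × P(C) / P(D)
       = 0.18255992 / 0.31226924
       = 0.5846


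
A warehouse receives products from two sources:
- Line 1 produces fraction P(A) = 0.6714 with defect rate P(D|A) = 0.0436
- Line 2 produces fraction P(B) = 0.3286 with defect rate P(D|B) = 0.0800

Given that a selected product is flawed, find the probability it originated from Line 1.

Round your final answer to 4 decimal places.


Let A = from Line 1, D = flawed

Given:
- P(A) = 0.6714, P(B) = 0.3286
- P(D|A) = 0.0436, P(D|B) = 0.0800

Step 1: Find P(D)
P(D) = P(D|A)P(A) + P(D|B)P(B)
     = 0.0436 × 0.6714 + 0.0800 × 0.3286
     = 0.02927304 + 0.02628800
     = 0.05556104

Step 2: Apply Bayes' theorem
P(A|D) = P(D|A)P(A) / P(D)
       = 0.02927304 / 0.05556104
       = 0.5269


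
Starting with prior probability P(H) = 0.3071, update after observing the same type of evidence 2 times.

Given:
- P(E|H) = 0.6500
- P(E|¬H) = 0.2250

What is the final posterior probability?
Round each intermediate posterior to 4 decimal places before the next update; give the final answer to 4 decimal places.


Sequential Bayesian updating:

Initial prior: P(H) = 0.3071

Update 1:
  P(E) = 0.6500 × 0.3071 + 0.2250 × 0.6929 = 0.19961500 + 0.15590250 = 0.35551750
  P(H|E) = 0.19961500 / 0.35551750 = 0.5615

Update 2:
  P(E) = 0.6500 × 0.5615 + 0.2250 × 0.4385 = 0.36497500 + 0.09866250 = 0.46363750
  P(H|E) = 0.36497500 / 0.46363750 = 0.7872

Final posterior: 0.7872


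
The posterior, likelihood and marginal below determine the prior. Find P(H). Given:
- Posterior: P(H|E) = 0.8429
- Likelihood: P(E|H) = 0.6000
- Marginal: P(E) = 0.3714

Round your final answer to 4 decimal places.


From Bayes' theorem: P(H|E) = P(E|H) × P(H) / P(E)

Rearranging for P(H):
P(H) = P(H|E) × P(E) / P(E|H)
     = 0.8429 × 0.3714 / 0.6000
     = 0.31305306 / 0.6000
     = 0.5218


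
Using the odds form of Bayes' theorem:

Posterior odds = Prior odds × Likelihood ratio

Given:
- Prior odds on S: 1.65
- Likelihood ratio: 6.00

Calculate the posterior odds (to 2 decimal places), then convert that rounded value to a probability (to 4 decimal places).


Step 1: Calculate posterior odds
Posterior odds = Prior odds × LR
               = 1.65 × 6.00
               = 9.90

Step 2: Convert to probability
P(S|E) = Posterior odds / (1 + Posterior odds)
       = 9.90 / (1 + 9.90)
       = 9.90 / 10.90
       = 0.9083

The evidence increased P(S) from 0.6226 to 0.9083.


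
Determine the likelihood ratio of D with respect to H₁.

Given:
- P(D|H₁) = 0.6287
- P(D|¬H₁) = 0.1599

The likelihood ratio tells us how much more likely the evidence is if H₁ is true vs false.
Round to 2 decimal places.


Likelihood Ratio (LR) = P(D|H₁) / P(D|¬H₁)

LR = 0.6287 / 0.1599
   = 3.93

The evidence is 3.93 times more likely if H₁ is true than if H₁ is false.
LR > 1, so observing D raises the odds in favor of H₁.


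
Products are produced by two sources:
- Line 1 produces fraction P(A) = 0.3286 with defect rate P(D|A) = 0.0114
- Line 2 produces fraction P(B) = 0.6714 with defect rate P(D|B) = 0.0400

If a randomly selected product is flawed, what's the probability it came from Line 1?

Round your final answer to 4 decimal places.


Let A = from Line 1, D = flawed

Given:
- P(A) = 0.3286, P(B) = 0.6714
- P(D|A) = 0.0114, P(D|B) = 0.0400

Step 1: Find P(D)
P(D) = P(D|A)P(A) + P(D|B)P(B)
     = 0.0114 × 0.3286 + 0.0400 × 0.6714
     = 0.00374604 + 0.02685600
     = 0.03060204

Step 2: Apply Bayes' theorem
P(A|D) = P(D|A)P(A) / P(D)
       = 0.00374604 / 0.03060204
       = 0.1224


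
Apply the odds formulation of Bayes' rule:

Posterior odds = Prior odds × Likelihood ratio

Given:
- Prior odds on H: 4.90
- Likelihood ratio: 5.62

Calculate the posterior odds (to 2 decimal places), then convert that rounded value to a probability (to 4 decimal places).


Step 1: Calculate posterior odds
Posterior odds = Prior odds × LR
               = 4.90 × 5.62
               = 27.54

Step 2: Convert to probability
P(H|E) = Posterior odds / (1 + Posterior odds)
       = 27.54 / (1 + 27.54)
       = 27.54 / 28.54
       = 0.9650

The evidence increased P(H) from 0.8305 to 0.9650.


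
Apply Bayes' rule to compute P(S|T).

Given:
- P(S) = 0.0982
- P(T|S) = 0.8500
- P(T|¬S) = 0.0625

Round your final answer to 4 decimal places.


Bayes' theorem: P(S|T) = P(T|S) × P(S) / P(T)

Step 1: Calculate P(T) using law of total probability
P(T) = P(T|S)P(S) + P(T|¬S)P(¬S)
     = 0.8500 × 0.0982 + 0.0625 × 0.9018
     = 0.08347000 + 0.05636250
     = 0.13983250

Step 2: Apply Bayes' theorem
P(S|T) = P(T|S) × P(S) / P(T)
       = 0.08347000 / 0.13983250
       = 0.5969


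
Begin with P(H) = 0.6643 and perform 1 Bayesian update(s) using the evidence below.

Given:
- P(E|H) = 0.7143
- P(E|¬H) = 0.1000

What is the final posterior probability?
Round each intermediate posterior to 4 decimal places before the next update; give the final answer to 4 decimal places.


Sequential Bayesian updating:

Initial prior: P(H) = 0.6643

Update 1:
  P(E) = 0.7143 × 0.6643 + 0.1000 × 0.3357 = 0.47450949 + 0.03357000 = 0.50807949
  P(H|E) = 0.47450949 / 0.50807949 = 0.9339

Final posterior: 0.9339


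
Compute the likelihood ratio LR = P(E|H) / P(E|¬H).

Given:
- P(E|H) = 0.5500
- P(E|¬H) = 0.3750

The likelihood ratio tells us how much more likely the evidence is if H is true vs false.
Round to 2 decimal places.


Likelihood Ratio (LR) = P(E|H) / P(E|¬H)

LR = 0.5500 / 0.3750
   = 1.47

The evidence is 1.47 times more likely if H is true than if H is false.
Since LR > 1, the evidence supports H over ¬H.


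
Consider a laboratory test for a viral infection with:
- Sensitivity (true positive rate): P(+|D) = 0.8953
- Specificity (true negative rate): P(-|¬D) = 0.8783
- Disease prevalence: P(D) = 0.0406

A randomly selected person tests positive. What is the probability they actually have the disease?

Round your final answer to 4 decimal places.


Let D = has disease, + = positive test

Given:
- P(D) = 0.0406 (prevalence)
- P(+|D) = 0.8953 (sensitivity)
- P(-|¬D) = 0.8783 (specificity)
- P(+|¬D) = 0.1217 (false positive rate = 1 - specificity)

Step 1: Find P(+)
P(+) = P(+|D)P(D) + P(+|¬D)P(¬D)
     = 0.8953 × 0.0406 + 0.1217 × 0.9594
     = 0.03634918 + 0.11675898
     = 0.15310816

Step 2: Apply Bayes' theorem for P(D|+)
P(D|+) = P(+|D)P(D) / P(+)
       = 0.03634918 / 0.15310816
       = 0.2374


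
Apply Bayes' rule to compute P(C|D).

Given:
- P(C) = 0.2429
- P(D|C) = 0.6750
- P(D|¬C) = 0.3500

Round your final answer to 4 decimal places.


Bayes' theorem: P(C|D) = P(D|C) × P(C) / P(D)

Step 1: Calculate P(D) using law of total probability
P(D) = P(D|C)P(C) + P(D|¬C)P(¬C)
     = 0.6750 × 0.2429 + 0.3500 × 0.7571
     = 0.16395750 + 0.26498500
     = 0.42894250

Step 2: Apply Bayes' theorem
P(C|D) = P(D|C) × P(C) / P(D)
       = 0.16395750 / 0.42894250
       = 0.3822


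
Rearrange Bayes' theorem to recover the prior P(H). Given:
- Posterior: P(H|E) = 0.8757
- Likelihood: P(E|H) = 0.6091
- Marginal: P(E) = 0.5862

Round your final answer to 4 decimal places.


From Bayes' theorem: P(H|E) = P(E|H) × P(H) / P(E)

Rearranging for P(H):
P(H) = P(H|E) × P(E) / P(E|H)
     = 0.8757 × 0.5862 / 0.6091
     = 0.51333534 / 0.6091
     = 0.8428


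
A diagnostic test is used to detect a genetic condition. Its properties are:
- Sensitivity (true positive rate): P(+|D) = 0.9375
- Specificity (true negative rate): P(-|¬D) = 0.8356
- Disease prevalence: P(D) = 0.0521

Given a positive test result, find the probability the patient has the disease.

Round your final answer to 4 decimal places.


Let D = has disease, + = positive test

Given:
- P(D) = 0.0521 (prevalence)
- P(+|D) = 0.9375 (sensitivity)
- P(-|¬D) = 0.8356 (specificity)
- P(+|¬D) = 0.1644 (false positive rate = 1 - specificity)

Step 1: Find P(+)
P(+) = P(+|D)P(D) + P(+|¬D)P(¬D)
     = 0.9375 × 0.0521 + 0.1644 × 0.9479
     = 0.04884375 + 0.15583476
     = 0.20467851

Step 2: Apply Bayes' theorem for P(D|+)
P(D|+) = P(+|D)P(D) / P(+)
       = 0.04884375 / 0.20467851
       = 0.2386


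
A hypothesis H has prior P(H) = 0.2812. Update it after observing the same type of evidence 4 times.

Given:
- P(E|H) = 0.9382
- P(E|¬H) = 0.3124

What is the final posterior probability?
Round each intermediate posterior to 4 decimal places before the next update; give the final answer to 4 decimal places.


Sequential Bayesian updating:

Initial prior: P(H) = 0.2812

Update 1:
  P(E) = 0.9382 × 0.2812 + 0.3124 × 0.7188 = 0.26382184 + 0.22455312 = 0.48837496
  P(H|E) = 0.26382184 / 0.48837496 = 0.5402

Update 2:
  P(E) = 0.9382 × 0.5402 + 0.3124 × 0.4598 = 0.50681564 + 0.14364152 = 0.65045716
  P(H|E) = 0.50681564 / 0.65045716 = 0.7792

Update 3:
  P(E) = 0.9382 × 0.7792 + 0.3124 × 0.2208 = 0.73104544 + 0.06897792 = 0.80002336
  P(H|E) = 0.73104544 / 0.80002336 = 0.9138

Update 4:
  P(E) = 0.9382 × 0.9138 + 0.3124 × 0.0862 = 0.85732716 + 0.02692888 = 0.88425604
  P(H|E) = 0.85732716 / 0.88425604 = 0.9695

Final posterior: 0.9695


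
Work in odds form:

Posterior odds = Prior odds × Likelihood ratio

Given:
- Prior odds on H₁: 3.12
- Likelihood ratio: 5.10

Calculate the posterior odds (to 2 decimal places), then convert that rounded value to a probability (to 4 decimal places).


Step 1: Calculate posterior odds
Posterior odds = Prior odds × LR
               = 3.12 × 5.10
               = 15.91

Step 2: Convert to probability
P(H₁|E) = Posterior odds / (1 + Posterior odds)
       = 15.91 / (1 + 15.91)
       = 15.91 / 16.91
       = 0.9409

The evidence increased P(H₁) from 0.7573 to 0.9409.


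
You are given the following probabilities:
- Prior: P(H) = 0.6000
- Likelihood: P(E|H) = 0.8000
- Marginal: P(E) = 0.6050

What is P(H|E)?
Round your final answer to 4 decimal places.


Using Bayes' theorem:

P(H|E) = P(E|H) × P(H) / P(E)
       = 0.8000 × 0.6000 / 0.6050
       = 0.48000000 / 0.6050
       = 0.7934

The evidence strengthens our belief in H.
Prior: 0.6000 → Posterior: 0.7934


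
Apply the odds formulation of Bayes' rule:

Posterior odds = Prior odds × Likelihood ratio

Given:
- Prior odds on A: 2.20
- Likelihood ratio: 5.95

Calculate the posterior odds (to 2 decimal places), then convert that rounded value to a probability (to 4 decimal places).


Step 1: Calculate posterior odds
Posterior odds = Prior odds × LR
               = 2.20 × 5.95
               = 13.09

Step 2: Convert to probability
P(A|E) = Posterior odds / (1 + Posterior odds)
       = 13.09 / (1 + 13.09)
       = 13.09 / 14.09
       = 0.9290

The evidence increased P(A) from 0.6875 to 0.9290.


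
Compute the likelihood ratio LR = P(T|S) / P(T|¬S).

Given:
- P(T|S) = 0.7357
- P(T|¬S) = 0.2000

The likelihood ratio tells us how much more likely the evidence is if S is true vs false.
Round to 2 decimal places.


Likelihood Ratio (LR) = P(T|S) / P(T|¬S)

LR = 0.7357 / 0.2000
   = 3.68

The evidence is 3.68 times more likely if S is true than if S is false.
Because LR exceeds 1, T is evidence for S.


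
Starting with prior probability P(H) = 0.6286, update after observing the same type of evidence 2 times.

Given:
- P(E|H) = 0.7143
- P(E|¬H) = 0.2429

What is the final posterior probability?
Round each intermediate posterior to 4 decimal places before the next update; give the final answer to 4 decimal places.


Sequential Bayesian updating:

Initial prior: P(H) = 0.6286

Update 1:
  P(E) = 0.7143 × 0.6286 + 0.2429 × 0.3714 = 0.44900898 + 0.09021306 = 0.53922204
  P(H|E) = 0.44900898 / 0.53922204 = 0.8327

Update 2:
  P(E) = 0.7143 × 0.8327 + 0.2429 × 0.1673 = 0.59479761 + 0.04063717 = 0.63543478
  P(H|E) = 0.59479761 / 0.63543478 = 0.9360

Final posterior: 0.9360


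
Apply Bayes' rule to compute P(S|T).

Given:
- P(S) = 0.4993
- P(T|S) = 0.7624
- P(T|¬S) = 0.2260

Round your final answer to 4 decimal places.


Bayes' theorem: P(S|T) = P(T|S) × P(S) / P(T)

Step 1: Calculate P(T) using law of total probability
P(T) = P(T|S)P(S) + P(T|¬S)P(¬S)
     = 0.7624 × 0.4993 + 0.2260 × 0.5007
     = 0.38066632 + 0.11315820
     = 0.49382452

Step 2: Apply Bayes' theorem
P(S|T) = P(T|S) × P(S) / P(T)
       = 0.38066632 / 0.49382452
       = 0.7709


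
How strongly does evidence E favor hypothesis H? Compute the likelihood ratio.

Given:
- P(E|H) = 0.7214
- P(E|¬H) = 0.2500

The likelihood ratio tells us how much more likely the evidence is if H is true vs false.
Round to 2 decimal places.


Likelihood Ratio (LR) = P(E|H) / P(E|¬H)

LR = 0.7214 / 0.2500
   = 2.89

The evidence is 2.89 times more likely if H is true than if H is false.
Because LR exceeds 1, E is evidence for H.


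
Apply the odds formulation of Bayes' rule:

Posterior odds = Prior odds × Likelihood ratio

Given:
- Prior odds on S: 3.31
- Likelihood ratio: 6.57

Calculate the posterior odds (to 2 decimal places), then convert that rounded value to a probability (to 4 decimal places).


Step 1: Calculate posterior odds
Posterior odds = Prior odds × LR
               = 3.31 × 6.57
               = 21.75

Step 2: Convert to probability
P(S|E) = Posterior odds / (1 + Posterior odds)
       = 21.75 / (1 + 21.75)
       = 21.75 / 22.75
       = 0.9560

The evidence increased P(S) from 0.7680 to 0.9560.


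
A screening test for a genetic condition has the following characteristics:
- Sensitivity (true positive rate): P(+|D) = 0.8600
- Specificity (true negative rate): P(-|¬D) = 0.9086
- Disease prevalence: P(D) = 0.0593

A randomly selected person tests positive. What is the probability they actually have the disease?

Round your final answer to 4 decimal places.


Let D = has disease, + = positive test

Given:
- P(D) = 0.0593 (prevalence)
- P(+|D) = 0.8600 (sensitivity)
- P(-|¬D) = 0.9086 (specificity)
- P(+|¬D) = 0.0914 (false positive rate = 1 - specificity)

Step 1: Find P(+)
P(+) = P(+|D)P(D) + P(+|¬D)P(¬D)
     = 0.8600 × 0.0593 + 0.0914 × 0.9407
     = 0.05099800 + 0.08597998
     = 0.13697798

Step 2: Apply Bayes' theorem for P(D|+)
P(D|+) = P(+|D)P(D) / P(+)
       = 0.05099800 / 0.13697798
       = 0.3723


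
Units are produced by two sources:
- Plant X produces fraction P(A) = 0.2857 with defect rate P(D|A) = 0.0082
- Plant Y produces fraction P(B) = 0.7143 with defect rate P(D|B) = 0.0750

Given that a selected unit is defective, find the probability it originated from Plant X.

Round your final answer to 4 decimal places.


Let A = from Plant X, D = defective

Given:
- P(A) = 0.2857, P(B) = 0.7143
- P(D|A) = 0.0082, P(D|B) = 0.0750

Step 1: Find P(D)
P(D) = P(D|A)P(A) + P(D|B)P(B)
     = 0.0082 × 0.2857 + 0.0750 × 0.7143
     = 0.00234274 + 0.05357250
     = 0.05591524

Step 2: Apply Bayes' theorem
P(A|D) = P(D|A)P(A) / P(D)
       = 0.00234274 / 0.05591524
       = 0.0419


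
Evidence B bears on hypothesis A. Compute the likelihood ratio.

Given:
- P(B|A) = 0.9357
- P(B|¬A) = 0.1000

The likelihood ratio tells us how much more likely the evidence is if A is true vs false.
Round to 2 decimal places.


Likelihood Ratio (LR) = P(B|A) / P(B|¬A)

LR = 0.9357 / 0.1000
   = 9.36

The evidence is 9.36 times more likely if A is true than if A is false.
Because LR exceeds 1, B is evidence for A.


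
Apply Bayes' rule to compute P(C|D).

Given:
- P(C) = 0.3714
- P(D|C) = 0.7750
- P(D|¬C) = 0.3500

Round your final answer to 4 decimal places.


Bayes' theorem: P(C|D) = P(D|C) × P(C) / P(D)

Step 1: Calculate P(D) using law of total probability
P(D) = P(D|C)P(C) + P(D|¬C)P(¬C)
     = 0.7750 × 0.3714 + 0.3500 × 0.6286
     = 0.28783500 + 0.22001000
     = 0.50784500

Step 2: Apply Bayes' theorem
P(C|D) = P(D|C) × P(C) / P(D)
       = 0.28783500 / 0.50784500
       = 0.5668


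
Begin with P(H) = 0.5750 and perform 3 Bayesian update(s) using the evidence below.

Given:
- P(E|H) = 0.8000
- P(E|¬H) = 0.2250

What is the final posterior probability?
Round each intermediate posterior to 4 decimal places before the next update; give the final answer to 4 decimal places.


Sequential Bayesian updating:

Initial prior: P(H) = 0.5750

Update 1:
  P(E) = 0.8000 × 0.5750 + 0.2250 × 0.4250 = 0.46000000 + 0.09562500 = 0.55562500
  P(H|E) = 0.46000000 / 0.55562500 = 0.8279

Update 2:
  P(E) = 0.8000 × 0.8279 + 0.2250 × 0.1721 = 0.66232000 + 0.03872250 = 0.70104250
  P(H|E) = 0.66232000 / 0.70104250 = 0.9448

Update 3:
  P(E) = 0.8000 × 0.9448 + 0.2250 × 0.0552 = 0.75584000 + 0.01242000 = 0.76826000
  P(H|E) = 0.75584000 / 0.76826000 = 0.9838

Final posterior: 0.9838


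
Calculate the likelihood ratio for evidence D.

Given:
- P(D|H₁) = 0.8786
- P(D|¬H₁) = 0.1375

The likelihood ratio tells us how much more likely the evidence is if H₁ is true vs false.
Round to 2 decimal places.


Likelihood Ratio (LR) = P(D|H₁) / P(D|¬H₁)

LR = 0.8786 / 0.1375
   = 6.39

The evidence is 6.39 times more likely if H₁ is true than if H₁ is false.
LR > 1, so observing D raises the odds in favor of H₁.


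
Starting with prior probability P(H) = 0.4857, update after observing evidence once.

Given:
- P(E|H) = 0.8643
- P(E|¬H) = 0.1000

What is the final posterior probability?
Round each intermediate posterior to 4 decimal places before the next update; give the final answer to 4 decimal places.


Sequential Bayesian updating:

Initial prior: P(H) = 0.4857

Update 1:
  P(E) = 0.8643 × 0.4857 + 0.1000 × 0.5143 = 0.41979051 + 0.05143000 = 0.47122051
  P(H|E) = 0.41979051 / 0.47122051 = 0.8909

Final posterior: 0.8909


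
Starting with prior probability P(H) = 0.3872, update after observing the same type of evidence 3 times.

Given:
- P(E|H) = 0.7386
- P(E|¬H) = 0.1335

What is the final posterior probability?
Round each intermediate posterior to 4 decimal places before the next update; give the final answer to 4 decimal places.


Sequential Bayesian updating:

Initial prior: P(H) = 0.3872

Update 1:
  P(E) = 0.7386 × 0.3872 + 0.1335 × 0.6128 = 0.28598592 + 0.08180880 = 0.36779472
  P(H|E) = 0.28598592 / 0.36779472 = 0.7776

Update 2:
  P(E) = 0.7386 × 0.7776 + 0.1335 × 0.2224 = 0.57433536 + 0.02969040 = 0.60402576
  P(H|E) = 0.57433536 / 0.60402576 = 0.9508

Update 3:
  P(E) = 0.7386 × 0.9508 + 0.1335 × 0.0492 = 0.70226088 + 0.00656820 = 0.70882908
  P(H|E) = 0.70226088 / 0.70882908 = 0.9907

Final posterior: 0.9907


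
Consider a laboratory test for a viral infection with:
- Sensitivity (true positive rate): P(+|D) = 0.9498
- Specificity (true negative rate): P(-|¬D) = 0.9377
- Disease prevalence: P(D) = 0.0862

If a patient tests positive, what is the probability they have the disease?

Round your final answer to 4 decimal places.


Let D = has disease, + = positive test

Given:
- P(D) = 0.0862 (prevalence)
- P(+|D) = 0.9498 (sensitivity)
- P(-|¬D) = 0.9377 (specificity)
- P(+|¬D) = 0.0623 (false positive rate = 1 - specificity)

Step 1: Find P(+)
P(+) = P(+|D)P(D) + P(+|¬D)P(¬D)
     = 0.9498 × 0.0862 + 0.0623 × 0.9138
     = 0.08187276 + 0.05692974
     = 0.13880250

Step 2: Apply Bayes' theorem for P(D|+)
P(D|+) = P(+|D)P(D) / P(+)
       = 0.08187276 / 0.13880250
       = 0.5899


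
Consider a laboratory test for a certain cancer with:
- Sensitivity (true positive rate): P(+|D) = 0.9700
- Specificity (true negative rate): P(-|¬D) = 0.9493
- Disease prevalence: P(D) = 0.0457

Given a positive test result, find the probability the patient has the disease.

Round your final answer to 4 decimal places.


Let D = has disease, + = positive test

Given:
- P(D) = 0.0457 (prevalence)
- P(+|D) = 0.9700 (sensitivity)
- P(-|¬D) = 0.9493 (specificity)
- P(+|¬D) = 0.0507 (false positive rate = 1 - specificity)

Step 1: Find P(+)
P(+) = P(+|D)P(D) + P(+|¬D)P(¬D)
     = 0.9700 × 0.0457 + 0.0507 × 0.9543
     = 0.04432900 + 0.04838301
     = 0.09271201

Step 2: Apply Bayes' theorem for P(D|+)
P(D|+) = P(+|D)P(D) / P(+)
       = 0.04432900 / 0.09271201
       = 0.4781


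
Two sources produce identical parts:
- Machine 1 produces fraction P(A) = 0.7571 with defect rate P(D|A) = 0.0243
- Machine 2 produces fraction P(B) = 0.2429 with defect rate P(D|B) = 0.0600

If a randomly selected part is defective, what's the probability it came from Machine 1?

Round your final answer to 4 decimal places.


Let A = from Machine 1, D = defective

Given:
- P(A) = 0.7571, P(B) = 0.2429
- P(D|A) = 0.0243, P(D|B) = 0.0600

Step 1: Find P(D)
P(D) = P(D|A)P(A) + P(D|B)P(B)
     = 0.0243 × 0.7571 + 0.0600 × 0.2429
     = 0.01839753 + 0.01457400
     = 0.03297153

Step 2: Apply Bayes' theorem
P(A|D) = P(D|A)P(A) / P(D)
       = 0.01839753 / 0.03297153
       = 0.5580


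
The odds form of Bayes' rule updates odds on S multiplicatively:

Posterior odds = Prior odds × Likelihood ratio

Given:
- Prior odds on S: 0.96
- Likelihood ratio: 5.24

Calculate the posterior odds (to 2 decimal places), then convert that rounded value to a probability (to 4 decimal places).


Step 1: Calculate posterior odds
Posterior odds = Prior odds × LR
               = 0.96 × 5.24
               = 5.03

Step 2: Convert to probability
P(S|E) = Posterior odds / (1 + Posterior odds)
       = 5.03 / (1 + 5.03)
       = 5.03 / 6.03
       = 0.8342

The evidence increased P(S) from 0.4898 to 0.8342.


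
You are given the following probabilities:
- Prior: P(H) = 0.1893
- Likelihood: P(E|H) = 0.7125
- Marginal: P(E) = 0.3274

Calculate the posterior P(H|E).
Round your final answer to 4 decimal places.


Using Bayes' theorem:

P(H|E) = P(E|H) × P(H) / P(E)
       = 0.7125 × 0.1893 / 0.3274
       = 0.13487625 / 0.3274
       = 0.4120

The evidence strengthens our belief in H.
Prior: 0.1893 → Posterior: 0.4120


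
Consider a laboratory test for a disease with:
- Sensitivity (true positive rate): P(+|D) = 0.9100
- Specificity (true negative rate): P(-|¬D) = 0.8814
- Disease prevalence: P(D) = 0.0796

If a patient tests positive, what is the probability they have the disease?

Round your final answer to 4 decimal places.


Let D = has disease, + = positive test

Given:
- P(D) = 0.0796 (prevalence)
- P(+|D) = 0.9100 (sensitivity)
- P(-|¬D) = 0.8814 (specificity)
- P(+|¬D) = 0.1186 (false positive rate = 1 - specificity)

Step 1: Find P(+)
P(+) = P(+|D)P(D) + P(+|¬D)P(¬D)
     = 0.9100 × 0.0796 + 0.1186 × 0.9204
     = 0.07243600 + 0.10915944
     = 0.18159544

Step 2: Apply Bayes' theorem for P(D|+)
P(D|+) = P(+|D)P(D) / P(+)
       = 0.07243600 / 0.18159544
       = 0.3989


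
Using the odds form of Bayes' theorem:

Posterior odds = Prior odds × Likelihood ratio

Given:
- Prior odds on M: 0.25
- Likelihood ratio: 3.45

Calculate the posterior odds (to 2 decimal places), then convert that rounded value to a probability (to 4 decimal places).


Step 1: Calculate posterior odds
Posterior odds = Prior odds × LR
               = 0.25 × 3.45
               = 0.86

Step 2: Convert to probability
P(M|E) = Posterior odds / (1 + Posterior odds)
       = 0.86 / (1 + 0.86)
       = 0.86 / 1.86
       = 0.4624

The evidence increased P(M) from 0.2000 to 0.4624.


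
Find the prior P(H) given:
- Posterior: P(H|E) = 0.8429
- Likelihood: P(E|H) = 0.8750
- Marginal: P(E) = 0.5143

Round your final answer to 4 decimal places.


From Bayes' theorem: P(H|E) = P(E|H) × P(H) / P(E)

Rearranging for P(H):
P(H) = P(H|E) × P(E) / P(E|H)
     = 0.8429 × 0.5143 / 0.8750
     = 0.43350347 / 0.8750
     = 0.4954


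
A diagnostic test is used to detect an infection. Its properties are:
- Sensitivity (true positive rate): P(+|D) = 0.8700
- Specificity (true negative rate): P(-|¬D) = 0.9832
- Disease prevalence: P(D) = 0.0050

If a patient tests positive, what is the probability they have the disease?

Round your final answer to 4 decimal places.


Let D = has disease, + = positive test

Given:
- P(D) = 0.0050 (prevalence)
- P(+|D) = 0.8700 (sensitivity)
- P(-|¬D) = 0.9832 (specificity)
- P(+|¬D) = 0.0168 (false positive rate = 1 - specificity)

Step 1: Find P(+)
P(+) = P(+|D)P(D) + P(+|¬D)P(¬D)
     = 0.8700 × 0.0050 + 0.0168 × 0.9950
     = 0.00435000 + 0.01671600
     = 0.02106600

Step 2: Apply Bayes' theorem for P(D|+)
P(D|+) = P(+|D)P(D) / P(+)
       = 0.00435000 / 0.02106600
       = 0.2065


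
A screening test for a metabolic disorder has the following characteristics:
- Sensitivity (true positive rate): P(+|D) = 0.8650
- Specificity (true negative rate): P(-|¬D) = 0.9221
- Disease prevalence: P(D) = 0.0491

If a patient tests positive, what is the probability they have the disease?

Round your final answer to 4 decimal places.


Let D = has disease, + = positive test

Given:
- P(D) = 0.0491 (prevalence)
- P(+|D) = 0.8650 (sensitivity)
- P(-|¬D) = 0.9221 (specificity)
- P(+|¬D) = 0.0779 (false positive rate = 1 - specificity)

Step 1: Find P(+)
P(+) = P(+|D)P(D) + P(+|¬D)P(¬D)
     = 0.8650 × 0.0491 + 0.0779 × 0.9509
     = 0.04247150 + 0.07407511
     = 0.11654661

Step 2: Apply Bayes' theorem for P(D|+)
P(D|+) = P(+|D)P(D) / P(+)
       = 0.04247150 / 0.11654661
       = 0.3644


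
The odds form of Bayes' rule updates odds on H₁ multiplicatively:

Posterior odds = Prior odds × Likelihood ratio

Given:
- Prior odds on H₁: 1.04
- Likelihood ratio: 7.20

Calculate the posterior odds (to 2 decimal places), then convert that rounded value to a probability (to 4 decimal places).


Step 1: Calculate posterior odds
Posterior odds = Prior odds × LR
               = 1.04 × 7.20
               = 7.49

Step 2: Convert to probability
P(H₁|E) = Posterior odds / (1 + Posterior odds)
       = 7.49 / (1 + 7.49)
       = 7.49 / 8.49
       = 0.8822

The evidence increased P(H₁) from 0.5098 to 0.8822.


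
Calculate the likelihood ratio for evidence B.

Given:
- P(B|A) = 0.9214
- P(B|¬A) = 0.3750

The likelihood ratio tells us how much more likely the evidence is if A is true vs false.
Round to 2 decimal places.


Likelihood Ratio (LR) = P(B|A) / P(B|¬A)

LR = 0.9214 / 0.3750
   = 2.46

The evidence is 2.46 times more likely if A is true than if A is false.
LR > 1, so observing B raises the odds in favor of A.


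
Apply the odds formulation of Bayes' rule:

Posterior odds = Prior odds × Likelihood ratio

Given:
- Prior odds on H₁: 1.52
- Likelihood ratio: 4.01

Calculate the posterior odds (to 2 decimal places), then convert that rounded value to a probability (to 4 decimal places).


Step 1: Calculate posterior odds
Posterior odds = Prior odds × LR
               = 1.52 × 4.01
               = 6.10

Step 2: Convert to probability
P(H₁|E) = Posterior odds / (1 + Posterior odds)
       = 6.10 / (1 + 6.10)
       = 6.10 / 7.10
       = 0.8592

The evidence increased P(H₁) from 0.6032 to 0.8592.


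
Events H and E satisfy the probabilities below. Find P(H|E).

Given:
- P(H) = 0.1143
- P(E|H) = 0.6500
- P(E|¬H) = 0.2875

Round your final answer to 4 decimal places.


Bayes' theorem: P(H|E) = P(E|H) × P(H) / P(E)

Step 1: Calculate P(E) using law of total probability
P(E) = P(E|H)P(H) + P(E|¬H)P(¬H)
     = 0.6500 × 0.1143 + 0.2875 × 0.8857
     = 0.07429500 + 0.25463875
     = 0.32893375

Step 2: Apply Bayes' theorem
P(H|E) = P(E|H) × P(H) / P(E)
       = 0.07429500 / 0.32893375
       = 0.2259


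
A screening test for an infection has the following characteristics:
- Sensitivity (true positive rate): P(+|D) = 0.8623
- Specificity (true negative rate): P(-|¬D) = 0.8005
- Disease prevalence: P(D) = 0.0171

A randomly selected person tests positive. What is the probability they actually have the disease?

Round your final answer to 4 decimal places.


Let D = has disease, + = positive test

Given:
- P(D) = 0.0171 (prevalence)
- P(+|D) = 0.8623 (sensitivity)
- P(-|¬D) = 0.8005 (specificity)
- P(+|¬D) = 0.1995 (false positive rate = 1 - specificity)

Step 1: Find P(+)
P(+) = P(+|D)P(D) + P(+|¬D)P(¬D)
     = 0.8623 × 0.0171 + 0.1995 × 0.9829
     = 0.01474533 + 0.19608855
     = 0.21083388

Step 2: Apply Bayes' theorem for P(D|+)
P(D|+) = P(+|D)P(D) / P(+)
       = 0.01474533 / 0.21083388
       = 0.0699


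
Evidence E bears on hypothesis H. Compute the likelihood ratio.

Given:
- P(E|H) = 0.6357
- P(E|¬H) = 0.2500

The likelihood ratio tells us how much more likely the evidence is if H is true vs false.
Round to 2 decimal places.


Likelihood Ratio (LR) = P(E|H) / P(E|¬H)

LR = 0.6357 / 0.2500
   = 2.54

The evidence is 2.54 times more likely if H is true than if H is false.
Because LR exceeds 1, E is evidence for H.


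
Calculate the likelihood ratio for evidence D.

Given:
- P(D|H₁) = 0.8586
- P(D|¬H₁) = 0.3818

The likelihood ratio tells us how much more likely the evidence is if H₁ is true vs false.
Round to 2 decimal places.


Likelihood Ratio (LR) = P(D|H₁) / P(D|¬H₁)

LR = 0.8586 / 0.3818
   = 2.25

The evidence is 2.25 times more likely if H₁ is true than if H₁ is false.
Because LR exceeds 1, D is evidence for H₁.


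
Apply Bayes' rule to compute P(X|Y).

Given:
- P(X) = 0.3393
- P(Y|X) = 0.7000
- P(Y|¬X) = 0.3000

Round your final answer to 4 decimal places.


Bayes' theorem: P(X|Y) = P(Y|X) × P(X) / P(Y)

Step 1: Calculate P(Y) using law of total probability
P(Y) = P(Y|X)P(X) + P(Y|¬X)P(¬X)
     = 0.7000 × 0.3393 + 0.3000 × 0.6607
     = 0.23751000 + 0.19821000
     = 0.43572000

Step 2: Apply Bayes' theorem
P(X|Y) = P(Y|X) × P(X) / P(Y)
       = 0.23751000 / 0.43572000
       = 0.5451


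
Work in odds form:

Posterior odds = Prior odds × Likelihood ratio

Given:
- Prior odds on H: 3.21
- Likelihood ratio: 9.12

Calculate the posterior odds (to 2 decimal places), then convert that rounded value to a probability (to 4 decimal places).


Step 1: Calculate posterior odds
Posterior odds = Prior odds × LR
               = 3.21 × 9.12
               = 29.28

Step 2: Convert to probability
P(H|E) = Posterior odds / (1 + Posterior odds)
       = 29.28 / (1 + 29.28)
       = 29.28 / 30.28
       = 0.9670

The evidence increased P(H) from 0.7625 to 0.9670.


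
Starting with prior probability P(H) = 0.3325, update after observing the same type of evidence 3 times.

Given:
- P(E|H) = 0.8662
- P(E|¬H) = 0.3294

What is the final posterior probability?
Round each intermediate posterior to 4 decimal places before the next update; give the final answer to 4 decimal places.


Sequential Bayesian updating:

Initial prior: P(H) = 0.3325

Update 1:
  P(E) = 0.8662 × 0.3325 + 0.3294 × 0.6675 = 0.28801150 + 0.21987450 = 0.50788600
  P(H|E) = 0.28801150 / 0.50788600 = 0.5671

Update 2:
  P(E) = 0.8662 × 0.5671 + 0.3294 × 0.4329 = 0.49122202 + 0.14259726 = 0.63381928
  P(H|E) = 0.49122202 / 0.63381928 = 0.7750

Update 3:
  P(E) = 0.8662 × 0.7750 + 0.3294 × 0.2250 = 0.67130500 + 0.07411500 = 0.74542000
  P(H|E) = 0.67130500 / 0.74542000 = 0.9006

Final posterior: 0.9006


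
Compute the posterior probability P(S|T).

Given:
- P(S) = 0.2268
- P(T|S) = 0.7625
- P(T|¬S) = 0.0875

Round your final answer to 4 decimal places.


Bayes' theorem: P(S|T) = P(T|S) × P(S) / P(T)

Step 1: Calculate P(T) using law of total probability
P(T) = P(T|S)P(S) + P(T|¬S)P(¬S)
     = 0.7625 × 0.2268 + 0.0875 × 0.7732
     = 0.17293500 + 0.06765500
     = 0.24059000

Step 2: Apply Bayes' theorem
P(S|T) = P(T|S) × P(S) / P(T)
       = 0.17293500 / 0.24059000
       = 0.7188


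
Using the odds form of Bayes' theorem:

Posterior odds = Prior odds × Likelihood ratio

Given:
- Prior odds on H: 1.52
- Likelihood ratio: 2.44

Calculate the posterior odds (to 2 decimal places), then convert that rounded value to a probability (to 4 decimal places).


Step 1: Calculate posterior odds
Posterior odds = Prior odds × LR
               = 1.52 × 2.44
               = 3.71

Step 2: Convert to probability
P(H|E) = Posterior odds / (1 + Posterior odds)
       = 3.71 / (1 + 3.71)
       = 3.71 / 4.71
       = 0.7877

The evidence increased P(H) from 0.6032 to 0.7877.


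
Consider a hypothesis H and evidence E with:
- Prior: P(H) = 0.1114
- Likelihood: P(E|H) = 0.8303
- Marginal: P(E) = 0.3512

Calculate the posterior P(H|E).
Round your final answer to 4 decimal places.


Using Bayes' theorem:

P(H|E) = P(E|H) × P(H) / P(E)
       = 0.8303 × 0.1114 / 0.3512
       = 0.09249542 / 0.3512
       = 0.2634

The evidence strengthens our belief in H.
Prior: 0.1114 → Posterior: 0.2634


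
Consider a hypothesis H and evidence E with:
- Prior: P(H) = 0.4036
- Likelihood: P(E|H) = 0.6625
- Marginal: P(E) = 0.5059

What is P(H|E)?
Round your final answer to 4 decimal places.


Using Bayes' theorem:

P(H|E) = P(E|H) × P(H) / P(E)
       = 0.6625 × 0.4036 / 0.5059
       = 0.26738500 / 0.5059
       = 0.5285

The evidence strengthens our belief in H.
Prior: 0.4036 → Posterior: 0.5285


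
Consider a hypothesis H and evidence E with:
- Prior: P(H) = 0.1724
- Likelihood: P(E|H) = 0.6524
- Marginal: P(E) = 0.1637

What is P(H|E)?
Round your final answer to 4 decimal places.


Using Bayes' theorem:

P(H|E) = P(E|H) × P(H) / P(E)
       = 0.6524 × 0.1724 / 0.1637
       = 0.11247376 / 0.1637
       = 0.6871

The evidence strengthens our belief in H.
Prior: 0.1724 → Posterior: 0.6871


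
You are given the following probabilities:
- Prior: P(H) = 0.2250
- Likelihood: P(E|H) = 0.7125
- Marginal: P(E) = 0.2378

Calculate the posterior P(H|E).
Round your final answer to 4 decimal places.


Using Bayes' theorem:

P(H|E) = P(E|H) × P(H) / P(E)
       = 0.7125 × 0.2250 / 0.2378
       = 0.16031250 / 0.2378
       = 0.6741

The evidence strengthens our belief in H.
Prior: 0.2250 → Posterior: 0.6741


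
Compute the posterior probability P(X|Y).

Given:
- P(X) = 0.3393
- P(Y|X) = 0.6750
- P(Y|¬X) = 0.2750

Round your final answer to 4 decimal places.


Bayes' theorem: P(X|Y) = P(Y|X) × P(X) / P(Y)

Step 1: Calculate P(Y) using law of total probability
P(Y) = P(Y|X)P(X) + P(Y|¬X)P(¬X)
     = 0.6750 × 0.3393 + 0.2750 × 0.6607
     = 0.22902750 + 0.18169250
     = 0.41072000

Step 2: Apply Bayes' theorem
P(X|Y) = P(Y|X) × P(X) / P(Y)
       = 0.22902750 / 0.41072000
       = 0.5576
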